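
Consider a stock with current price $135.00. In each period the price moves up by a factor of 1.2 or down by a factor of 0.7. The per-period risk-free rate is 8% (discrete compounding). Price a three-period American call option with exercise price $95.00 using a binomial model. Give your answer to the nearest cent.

Risk-neutral probability p = (1 + 0.08 − 0.7)/(1.2 − 0.7) = 0.3800/0.5000 = 0.7600
Terminal stock prices: S_uuu = 233.3, S_uud = 136.1, S_udd = 79.38, S_ddd = 46.3
Terminal payoffs (S − K): max(138.3, 0) = 138.3, max(41.08, 0) = 41.08, max(-15.62, 0) = 0, max(-48.7, 0) = 0
Node uu (S = 194.4): continuation = 1/1.08·[0.7600·138.2800 + 0.2400·41.0800] = 106.4370; exercise value = 99.4000 ≤ continuation, so V_uu = 106.4370
Node ud (S = 113.4): continuation = 1/1.08·[0.7600·41.0800 + 0.2400·0.0000] = 28.9081; exercise value = 18.4000 ≤ continuation, so V_ud = 28.9081
Node dd (S = 66.15): continuation = 1/1.08·[0.7600·0.0000 + 0.2400·0.0000] = 0.0000; exercise value = 0.0000 ≤ continuation, so V_dd = 0.0000
Node u (S = 162): continuation = 1/1.08·[0.7600·106.4370 + 0.2400·28.9081] = 81.3242; exercise value = 67.0000 ≤ continuation, so V_u = 81.3242
Node d (S = 94.5): continuation = 1/1.08·[0.7600·28.9081 + 0.2400·0.0000] = 20.3428; exercise value = 0.0000 ≤ continuation, so V_d = 20.3428
Node 0 (S = 135): continuation = 1/1.08·[0.7600·81.3242 + 0.2400·20.3428] = 61.7487; exercise value = 40.0000 ≤ continuation, so V_0 = 61.7487

$61.75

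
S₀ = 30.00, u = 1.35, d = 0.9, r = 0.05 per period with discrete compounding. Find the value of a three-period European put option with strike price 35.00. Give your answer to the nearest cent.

4.20

Risk-neutral probability p = (1 + 0.05 − 0.9)/(1.35 − 0.9) = 0.1500/0.4500 = 0.3333
Terminal stock prices: S_uuu = 73.81, S_uud = 49.21, S_udd = 32.8, S_ddd = 21.87
Terminal payoffs (K − S): max(-38.81, 0) = 0, max(-14.21, 0) = 0, max(2.195, 0) = 2.195, max(13.13, 0) = 13.13
Node uu (S = 54.68): V_uu = 1/1.05·[0.3333·0.0000 + 0.6667·0.0000] = 0.0000
Node ud (S = 36.45): V_ud = 1/1.05·[0.3333·0.0000 + 0.6667·2.1950] = 1.3937
Node dd (S = 24.3): V_dd = 1/1.05·[0.3333·2.1950 + 0.6667·13.1300] = 9.0333
Node u (S = 40.5): V_u = 1/1.05·[0.3333·0.0000 + 0.6667·1.3937] = 0.8849
Node d (S = 27): V_d = 1/1.05·[0.3333·1.3937 + 0.6667·9.0333] = 6.1779
Node 0 (S = 30): V_0 = 1/1.05·[0.3333·0.8849 + 0.6667·6.1779] = 4.2034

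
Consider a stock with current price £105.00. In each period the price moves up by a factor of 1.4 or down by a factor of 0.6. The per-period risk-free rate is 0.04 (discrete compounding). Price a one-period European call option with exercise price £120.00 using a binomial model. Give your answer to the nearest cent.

£14.28

Risk-neutral probability p = (1 + 0.04 − 0.6)/(1.4 − 0.6) = 0.4400/0.8000 = 0.5500
Terminal stock prices: S_u = 147, S_d = 63
Terminal payoffs (S − K): max(27, 0) = 27, max(-57, 0) = 0
Node 0 (S = 105): V_0 = 1/1.04·[0.5500·27.0000 + 0.4500·0.0000] = 14.2788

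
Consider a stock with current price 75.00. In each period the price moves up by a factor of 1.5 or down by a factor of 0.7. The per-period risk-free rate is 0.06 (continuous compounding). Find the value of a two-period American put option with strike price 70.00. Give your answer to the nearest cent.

Risk-neutral probability p = (e^0.06 − 0.7)/(1.5 − 0.7) = 0.3618/0.8000 = 0.4523
Terminal stock prices: S_uu = 168.8, S_ud = 78.75, S_dd = 36.75
Terminal payoffs (K − S): max(-98.75, 0) = 0, max(-8.75, 0) = 0, max(33.25, 0) = 33.25
Node u (S = 112.5): continuation = e^(−0.06)·[0.4523·0.0000 + 0.5477·0.0000] = 0.0000; exercise value = 0.0000 ≤ continuation, so V_u = 0.0000
Node d (S = 52.5): continuation = e^(−0.06)·[0.4523·0.0000 + 0.5477·33.2500] = 17.1506; exercise value = 17.5000 > continuation, so V_d = 17.5000 (exercise)
Node 0 (S = 75): continuation = e^(−0.06)·[0.4523·0.0000 + 0.5477·17.5000] = 9.0266; exercise value = 0.0000 ≤ continuation, so V_0 = 9.0266

9.03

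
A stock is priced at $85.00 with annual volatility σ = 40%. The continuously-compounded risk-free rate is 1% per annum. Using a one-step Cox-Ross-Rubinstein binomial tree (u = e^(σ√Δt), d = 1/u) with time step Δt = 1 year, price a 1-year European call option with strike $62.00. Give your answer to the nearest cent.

CRR parameters: u = e^(σ√Δt) = e^(0.4·√1) = 1.4918, d = 1/u = 0.6703
Per-period rate: rΔt = 0.01·1 = 0.01, so R = e^0.01 = 1.0101
Risk-neutral probability p = (e^0.01 − 0.6703)/(1.4918 − 0.6703) = 0.3397/0.8215 = 0.4135
Terminal stock prices: S_u = 126.8, S_d = 56.98
Terminal payoffs (S − K): max(64.81, 0) = 64.81, max(-5.023, 0) = 0
Node 0 (S = 85): V_0 = e^(−0.01)·[0.4135·64.8051 + 0.5865·0.0000] = 26.5332

$26.53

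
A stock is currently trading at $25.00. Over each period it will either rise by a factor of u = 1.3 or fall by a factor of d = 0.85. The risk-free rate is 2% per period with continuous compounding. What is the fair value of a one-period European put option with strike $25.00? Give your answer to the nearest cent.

Risk-neutral probability p = (e^0.02 − 0.85)/(1.3 − 0.85) = 0.1702/0.4500 = 0.3782
Terminal stock prices: S_u = 32.5, S_d = 21.25
Terminal payoffs (K − S): max(-7.5, 0) = 0, max(3.75, 0) = 3.75
Node 0 (S = 25): V_0 = e^(−0.02)·[0.3782·0.0000 + 0.6218·3.7500] = 2.2855

$2.29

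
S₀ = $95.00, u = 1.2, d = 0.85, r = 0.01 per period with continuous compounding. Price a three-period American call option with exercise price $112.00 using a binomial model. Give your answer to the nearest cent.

Risk-neutral probability p = (e^0.01 − 0.85)/(1.2 − 0.85) = 0.1601/0.3500 = 0.4573
Terminal stock prices: S_uuu = 164.2, S_uud = 116.3, S_udd = 82.36, S_ddd = 58.34
Terminal payoffs (S − K): max(52.16, 0) = 52.16, max(4.28, 0) = 4.28, max(-29.64, 0) = 0, max(-53.66, 0) = 0
Node uu (S = 136.8): continuation = e^(−0.01)·[0.4573·52.1600 + 0.5427·4.2800] = 25.9144; exercise value = 24.8000 ≤ continuation, so V_uu = 25.9144
Node ud (S = 96.9): continuation = e^(−0.01)·[0.4573·4.2800 + 0.5427·0.0000] = 1.9377; exercise value = 0.0000 ≤ continuation, so V_ud = 1.9377
Node dd (S = 68.64): continuation = e^(−0.01)·[0.4573·0.0000 + 0.5427·0.0000] = 0.0000; exercise value = 0.0000 ≤ continuation, so V_dd = 0.0000
Node u (S = 114): continuation = e^(−0.01)·[0.4573·25.9144 + 0.5427·1.9377] = 12.7736; exercise value = 2.0000 ≤ continuation, so V_u = 12.7736
Node d (S = 80.75): continuation = e^(−0.01)·[0.4573·1.9377 + 0.5427·0.0000] = 0.8773; exercise value = 0.0000 ≤ continuation, so V_d = 0.8773
Node 0 (S = 95): continuation = e^(−0.01)·[0.4573·12.7736 + 0.5427·0.8773] = 6.2544; exercise value = 0.0000 ≤ continuation, so V_0 = 6.2544

$6.25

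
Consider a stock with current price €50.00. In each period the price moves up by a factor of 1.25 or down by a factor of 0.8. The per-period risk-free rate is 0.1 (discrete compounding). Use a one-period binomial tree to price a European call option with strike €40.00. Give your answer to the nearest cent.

Risk-neutral probability p = (1 + 0.1 − 0.8)/(1.25 − 0.8) = 0.3000/0.4500 = 0.6667
Terminal stock prices: S_u = 62.5, S_d = 40
Terminal payoffs (S − K): max(22.5, 0) = 22.5, max(0, 0) = 0
Node 0 (S = 50): V_0 = 1/1.1·[0.6667·22.5000 + 0.3333·0.0000] = 13.6364

€13.64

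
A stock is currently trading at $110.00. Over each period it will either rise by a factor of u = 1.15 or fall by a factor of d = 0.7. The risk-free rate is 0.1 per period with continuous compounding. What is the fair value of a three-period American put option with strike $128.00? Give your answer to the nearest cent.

Risk-neutral probability p = (e^0.1 − 0.7)/(1.15 − 0.7) = 0.4052/0.4500 = 0.9004
Terminal stock prices: S_uuu = 167.3, S_uud = 101.8, S_udd = 61.98, S_ddd = 37.73
Terminal payoffs (K − S): max(-39.3, 0) = 0, max(26.17, 0) = 26.17, max(66.02, 0) = 66.02, max(90.27, 0) = 90.27
Node uu (S = 145.5): continuation = e^(−0.1)·[0.9004·0.0000 + 0.0996·26.1675] = 2.3587; exercise value = 0.0000 ≤ continuation, so V_uu = 2.3587
Node ud (S = 88.55): continuation = e^(−0.1)·[0.9004·26.1675 + 0.0996·66.0150] = 27.2692; exercise value = 39.4500 > continuation, so V_ud = 39.4500 (exercise)
Node dd (S = 53.9): continuation = e^(−0.1)·[0.9004·66.0150 + 0.0996·90.2700] = 61.9192; exercise value = 74.1000 > continuation, so V_dd = 74.1000 (exercise)
Node u (S = 126.5): continuation = e^(−0.1)·[0.9004·2.3587 + 0.0996·39.4500] = 5.4777; exercise value = 1.5000 ≤ continuation, so V_u = 5.4777
Node d (S = 77): continuation = e^(−0.1)·[0.9004·39.4500 + 0.0996·74.1000] = 38.8192; exercise value = 51.0000 > continuation, so V_d = 51.0000 (exercise)
Node 0 (S = 110): continuation = e^(−0.1)·[0.9004·5.4777 + 0.0996·51.0000] = 9.0598; exercise value = 18.0000 > continuation, so V_0 = 18.0000 (exercise)

$18.00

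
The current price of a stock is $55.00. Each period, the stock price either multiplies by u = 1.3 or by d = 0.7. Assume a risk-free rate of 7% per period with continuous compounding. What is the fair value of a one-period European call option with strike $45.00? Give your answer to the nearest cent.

Risk-neutral probability p = (e^0.07 − 0.7)/(1.3 − 0.7) = 0.3725/0.6000 = 0.6208
Terminal stock prices: S_u = 71.5, S_d = 38.5
Terminal payoffs (S − K): max(26.5, 0) = 26.5, max(-6.5, 0) = 0
Node 0 (S = 55): V_0 = e^(−0.07)·[0.6208·26.5000 + 0.3792·0.0000] = 15.3402

$15.34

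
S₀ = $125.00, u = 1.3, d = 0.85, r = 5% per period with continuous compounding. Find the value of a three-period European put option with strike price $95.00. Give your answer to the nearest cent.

$2.65

Risk-neutral probability p = (e^0.05 − 0.85)/(1.3 − 0.85) = 0.2013/0.4500 = 0.4473
Terminal stock prices: S_uuu = 274.6, S_uud = 179.6, S_udd = 117.4, S_ddd = 76.77
Terminal payoffs (K − S): max(-179.6, 0) = 0, max(-84.56, 0) = 0, max(-22.41, 0) = 0, max(18.23, 0) = 18.23
Node uu (S = 211.3): V_uu = e^(−0.05)·[0.4473·0.0000 + 0.5527·0.0000] = 0.0000
Node ud (S = 138.1): V_ud = e^(−0.05)·[0.4473·0.0000 + 0.5527·0.0000] = 0.0000
Node dd (S = 90.31): V_dd = e^(−0.05)·[0.4473·0.0000 + 0.5527·18.2344] = 9.5872
Node u (S = 162.5): V_u = e^(−0.05)·[0.4473·0.0000 + 0.5527·0.0000] = 0.0000
Node d (S = 106.2): V_d = e^(−0.05)·[0.4473·0.0000 + 0.5527·9.5872] = 5.0407
Node 0 (S = 125): V_0 = e^(−0.05)·[0.4473·0.0000 + 0.5527·5.0407] = 2.6503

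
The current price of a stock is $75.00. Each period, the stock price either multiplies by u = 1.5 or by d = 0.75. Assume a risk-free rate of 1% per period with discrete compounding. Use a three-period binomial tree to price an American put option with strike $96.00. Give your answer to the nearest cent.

Risk-neutral probability p = (1 + 0.01 − 0.75)/(1.5 − 0.75) = 0.2600/0.7500 = 0.3467
Terminal stock prices: S_uuu = 253.1, S_uud = 126.6, S_udd = 63.28, S_ddd = 31.64
Terminal payoffs (K − S): max(-157.1, 0) = 0, max(-30.56, 0) = 0, max(32.72, 0) = 32.72, max(64.36, 0) = 64.36
Node uu (S = 168.8): continuation = 1/1.01·[0.3467·0.0000 + 0.6533·0.0000] = 0.0000; exercise value = 0.0000 ≤ continuation, so V_uu = 0.0000
Node ud (S = 84.38): continuation = 1/1.01·[0.3467·0.0000 + 0.6533·32.7188] = 21.1646; exercise value = 11.6250 ≤ continuation, so V_ud = 21.1646
Node dd (S = 42.19): continuation = 1/1.01·[0.3467·32.7188 + 0.6533·64.3594] = 52.8620; exercise value = 53.8125 > continuation, so V_dd = 53.8125 (exercise)
Node u (S = 112.5): continuation = 1/1.01·[0.3467·0.0000 + 0.6533·21.1646] = 13.6906; exercise value = 0.0000 ≤ continuation, so V_u = 13.6906
Node d (S = 56.25): continuation = 1/1.01·[0.3467·21.1646 + 0.6533·53.8125] = 42.0738; exercise value = 39.7500 ≤ continuation, so V_d = 42.0738
Node 0 (S = 75): continuation = 1/1.01·[0.3467·13.6906 + 0.6533·42.0738] = 31.9152; exercise value = 21.0000 ≤ continuation, so V_0 = 31.9152

$31.92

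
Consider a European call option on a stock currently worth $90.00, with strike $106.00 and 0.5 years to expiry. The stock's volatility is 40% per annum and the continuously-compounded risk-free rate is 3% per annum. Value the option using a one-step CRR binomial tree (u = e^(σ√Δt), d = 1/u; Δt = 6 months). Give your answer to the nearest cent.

$6.03

CRR parameters: u = e^(σ√Δt) = e^(0.4·√0.5) = 1.3269, d = 1/u = 0.7536
Per-period rate: rΔt = 0.03·0.5 = 0.015, so R = e^0.015 = 1.0151
Risk-neutral probability p = (e^0.015 − 0.7536)/(1.3269 − 0.7536) = 0.2615/0.5733 = 0.4561
Terminal stock prices: S_u = 119.4, S_d = 67.83
Terminal payoffs (S − K): max(13.42, 0) = 13.42, max(-38.17, 0) = 0
Node 0 (S = 90): V_0 = e^(−0.015)·[0.4561·13.4207 + 0.5439·0.0000] = 6.0303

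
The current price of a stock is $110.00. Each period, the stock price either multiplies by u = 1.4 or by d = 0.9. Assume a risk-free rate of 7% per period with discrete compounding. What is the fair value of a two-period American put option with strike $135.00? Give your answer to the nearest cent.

$25.00

Risk-neutral probability p = (1 + 0.07 − 0.9)/(1.4 − 0.9) = 0.1700/0.5000 = 0.3400
Terminal stock prices: S_uu = 215.6, S_ud = 138.6, S_dd = 89.1
Terminal payoffs (K − S): max(-80.6, 0) = 0, max(-3.6, 0) = 0, max(45.9, 0) = 45.9
Node u (S = 154): continuation = 1/1.07·[0.3400·0.0000 + 0.6600·0.0000] = 0.0000; exercise value = 0.0000 ≤ continuation, so V_u = 0.0000
Node d (S = 99): continuation = 1/1.07·[0.3400·0.0000 + 0.6600·45.9000] = 28.3121; exercise value = 36.0000 > continuation, so V_d = 36.0000 (exercise)
Node 0 (S = 110): continuation = 1/1.07·[0.3400·0.0000 + 0.6600·36.0000] = 22.2056; exercise value = 25.0000 > continuation, so V_0 = 25.0000 (exercise)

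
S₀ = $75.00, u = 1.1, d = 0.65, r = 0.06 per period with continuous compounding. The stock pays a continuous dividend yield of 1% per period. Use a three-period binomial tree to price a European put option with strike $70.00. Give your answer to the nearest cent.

Per-period risk-free factor R = e^0.06 = 1.0618; dividend-adjusted growth = e^(0.06−0.01) = 1.0513.
Risk-neutral probability p = (1.0513 − 0.65)/(1.1 − 0.65) = 0.4013/0.4500 = 0.8917
Terminal stock prices: S_uuu = 99.83, S_uud = 58.99, S_udd = 34.86, S_ddd = 20.6
Terminal payoffs (K − S): max(-29.83, 0) = 0, max(11.01, 0) = 11.01, max(35.14, 0) = 35.14, max(49.4, 0) = 49.4
Node uu (S = 90.75): V_uu = e^(−0.06)·[0.8917·0.0000 + 0.1083·11.0125] = 1.1231
Node ud (S = 53.62): V_ud = e^(−0.06)·[0.8917·11.0125 + 0.1083·35.1437] = 12.8321
Node dd (S = 31.69): V_dd = e^(−0.06)·[0.8917·35.1437 + 0.1083·49.4031] = 34.5513
Node u (S = 82.5): V_u = e^(−0.06)·[0.8917·1.1231 + 0.1083·12.8321] = 2.2517
Node d (S = 48.75): V_d = e^(−0.06)·[0.8917·12.8321 + 0.1083·34.5513] = 14.2997
Node 0 (S = 75): V_0 = e^(−0.06)·[0.8917·2.2517 + 0.1083·14.2997] = 3.3493

$3.35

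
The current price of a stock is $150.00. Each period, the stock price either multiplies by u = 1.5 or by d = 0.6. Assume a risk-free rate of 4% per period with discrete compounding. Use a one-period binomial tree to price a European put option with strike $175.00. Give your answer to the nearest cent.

Risk-neutral probability p = (1 + 0.04 − 0.6)/(1.5 − 0.6) = 0.4400/0.9000 = 0.4889
Terminal stock prices: S_u = 225, S_d = 90
Terminal payoffs (K − S): max(-50, 0) = 0, max(85, 0) = 85
Node 0 (S = 150): V_0 = 1/1.04·[0.4889·0.0000 + 0.5111·85.0000] = 41.7735

$41.77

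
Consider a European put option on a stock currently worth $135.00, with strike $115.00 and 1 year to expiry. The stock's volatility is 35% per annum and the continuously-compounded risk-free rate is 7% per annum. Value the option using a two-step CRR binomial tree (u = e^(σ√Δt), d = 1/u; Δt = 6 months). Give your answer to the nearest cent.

CRR parameters: u = e^(σ√Δt) = e^(0.35·√0.5) = 1.2808, d = 1/u = 0.7808
Per-period rate: rΔt = 0.07·0.5 = 0.035, so R = e^0.035 = 1.0356
Risk-neutral probability p = (e^0.035 − 0.7808)/(1.2808 − 0.7808) = 0.2549/0.5000 = 0.5097
Terminal stock prices: S_uu = 221.5, S_ud = 135, S_dd = 82.29
Terminal payoffs (K − S): max(-106.5, 0) = 0, max(-20, 0) = 0, max(32.71, 0) = 32.71
Node u (S = 172.9): V_u = e^(−0.035)·[0.5097·0.0000 + 0.4903·0.0000] = 0.0000
Node d (S = 105.4): V_d = e^(−0.035)·[0.5097·0.0000 + 0.4903·32.7058] = 15.4849
Node 0 (S = 135): V_0 = e^(−0.035)·[0.5097·0.0000 + 0.4903·15.4849] = 7.3315

$7.33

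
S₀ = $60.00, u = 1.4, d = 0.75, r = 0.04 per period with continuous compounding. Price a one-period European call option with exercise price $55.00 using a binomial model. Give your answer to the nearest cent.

$12.47

Risk-neutral probability p = (e^0.04 − 0.75)/(1.4 − 0.75) = 0.2908/0.6500 = 0.4474
Terminal stock prices: S_u = 84, S_d = 45
Terminal payoffs (S − K): max(29, 0) = 29, max(-10, 0) = 0
Node 0 (S = 60): V_0 = e^(−0.04)·[0.4474·29.0000 + 0.5526·0.0000] = 12.4659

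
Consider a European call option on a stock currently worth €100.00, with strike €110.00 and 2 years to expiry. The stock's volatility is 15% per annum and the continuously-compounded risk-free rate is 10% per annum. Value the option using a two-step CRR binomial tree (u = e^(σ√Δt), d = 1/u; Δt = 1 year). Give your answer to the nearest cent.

€13.48

CRR parameters: u = e^(σ√Δt) = e^(0.15·√1) = 1.1618, d = 1/u = 0.8607
Per-period rate: rΔt = 0.1·1 = 0.1, so R = e^0.1 = 1.1052
Risk-neutral probability p = (e^0.1 − 0.8607)/(1.1618 − 0.8607) = 0.2445/0.3011 = 0.8118
Terminal stock prices: S_uu = 135, S_ud = 100, S_dd = 74.08
Terminal payoffs (S − K): max(24.99, 0) = 24.99, max(-10, 0) = 0, max(-35.92, 0) = 0
Node u (S = 116.2): V_u = e^(−0.1)·[0.8118·24.9859 + 0.1882·0.0000] = 18.3540
Node d (S = 86.07): V_d = e^(−0.1)·[0.8118·0.0000 + 0.1882·0.0000] = 0.0000
Node 0 (S = 100): V_0 = e^(−0.1)·[0.8118·18.3540 + 0.1882·0.0000] = 13.4823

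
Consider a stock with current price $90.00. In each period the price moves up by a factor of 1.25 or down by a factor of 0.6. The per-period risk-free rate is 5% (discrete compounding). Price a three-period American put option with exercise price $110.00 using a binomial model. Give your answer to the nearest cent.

Risk-neutral probability p = (1 + 0.05 − 0.6)/(1.25 − 0.6) = 0.4500/0.6500 = 0.6923
Terminal stock prices: S_uuu = 175.8, S_uud = 84.38, S_udd = 40.5, S_ddd = 19.44
Terminal payoffs (K − S): max(-65.78, 0) = 0, max(25.62, 0) = 25.62, max(69.5, 0) = 69.5, max(90.56, 0) = 90.56
Node uu (S = 140.6): continuation = 1/1.05·[0.6923·0.0000 + 0.3077·25.6250] = 7.5092; exercise value = 0.0000 ≤ continuation, so V_uu = 7.5092
Node ud (S = 67.5): continuation = 1/1.05·[0.6923·25.6250 + 0.3077·69.5000] = 37.2619; exercise value = 42.5000 > continuation, so V_ud = 42.5000 (exercise)
Node dd (S = 32.4): continuation = 1/1.05·[0.6923·69.5000 + 0.3077·90.5600] = 72.3619; exercise value = 77.6000 > continuation, so V_dd = 77.6000 (exercise)
Node u (S = 112.5): continuation = 1/1.05·[0.6923·7.5092 + 0.3077·42.5000] = 17.4053; exercise value = 0.0000 ≤ continuation, so V_u = 17.4053
Node d (S = 54): continuation = 1/1.05·[0.6923·42.5000 + 0.3077·77.6000] = 50.7619; exercise value = 56.0000 > continuation, so V_d = 56.0000 (exercise)
Node 0 (S = 90): continuation = 1/1.05·[0.6923·17.4053 + 0.3077·56.0000] = 27.8863; exercise value = 20.0000 ≤ continuation, so V_0 = 27.8863

$27.89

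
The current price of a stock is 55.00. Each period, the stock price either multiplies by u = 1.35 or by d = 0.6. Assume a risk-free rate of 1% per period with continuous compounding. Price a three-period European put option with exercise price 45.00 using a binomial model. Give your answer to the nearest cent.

Risk-neutral probability p = (e^0.01 − 0.6)/(1.35 − 0.6) = 0.4101/0.7500 = 0.5467
Terminal stock prices: S_uuu = 135.3, S_uud = 60.14, S_udd = 26.73, S_ddd = 11.88
Terminal payoffs (K − S): max(-90.32, 0) = 0, max(-15.14, 0) = 0, max(18.27, 0) = 18.27, max(33.12, 0) = 33.12
Node uu (S = 100.2): V_uu = e^(−0.01)·[0.5467·0.0000 + 0.4533·0.0000] = 0.0000
Node ud (S = 44.55): V_ud = e^(−0.01)·[0.5467·0.0000 + 0.4533·18.2700] = 8.1988
Node dd (S = 19.8): V_dd = e^(−0.01)·[0.5467·18.2700 + 0.4533·33.1200] = 24.7522
Node u (S = 74.25): V_u = e^(−0.01)·[0.5467·0.0000 + 0.4533·8.1988] = 3.6793
Node d (S = 33): V_d = e^(−0.01)·[0.5467·8.1988 + 0.4533·24.7522] = 15.5457
Node 0 (S = 55): V_0 = e^(−0.01)·[0.5467·3.6793 + 0.4533·15.5457] = 8.9678

8.97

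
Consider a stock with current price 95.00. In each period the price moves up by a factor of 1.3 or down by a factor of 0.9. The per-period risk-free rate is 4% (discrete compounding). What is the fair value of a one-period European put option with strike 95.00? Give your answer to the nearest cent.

Risk-neutral probability p = (1 + 0.04 − 0.9)/(1.3 − 0.9) = 0.1400/0.4000 = 0.3500
Terminal stock prices: S_u = 123.5, S_d = 85.5
Terminal payoffs (K − S): max(-28.5, 0) = 0, max(9.5, 0) = 9.5
Node 0 (S = 95): V_0 = 1/1.04·[0.3500·0.0000 + 0.6500·9.5000] = 5.9375

5.94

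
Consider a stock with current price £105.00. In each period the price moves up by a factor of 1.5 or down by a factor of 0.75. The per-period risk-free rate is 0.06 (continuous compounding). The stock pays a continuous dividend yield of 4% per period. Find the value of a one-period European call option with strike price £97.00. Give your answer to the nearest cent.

Per-period risk-free factor R = e^0.06 = 1.0618; dividend-adjusted growth = e^(0.06−0.04) = 1.0202.
Risk-neutral probability p = (1.0202 − 0.75)/(1.5 − 0.75) = 0.2702/0.7500 = 0.3603
Terminal stock prices: S_u = 157.5, S_d = 78.75
Terminal payoffs (S − K): max(60.5, 0) = 60.5, max(-18.25, 0) = 0
Node 0 (S = 105): V_0 = e^(−0.06)·[0.3603·60.5000 + 0.6397·0.0000] = 20.5269

£20.53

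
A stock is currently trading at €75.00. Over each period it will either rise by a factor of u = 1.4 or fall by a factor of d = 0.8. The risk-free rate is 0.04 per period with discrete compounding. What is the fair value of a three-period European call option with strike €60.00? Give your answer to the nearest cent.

€25.81

Risk-neutral probability p = (1 + 0.04 − 0.8)/(1.4 − 0.8) = 0.2400/0.6000 = 0.4000
Terminal stock prices: S_uuu = 205.8, S_uud = 117.6, S_udd = 67.2, S_ddd = 38.4
Terminal payoffs (S − K): max(145.8, 0) = 145.8, max(57.6, 0) = 57.6, max(7.2, 0) = 7.2, max(-21.6, 0) = 0
Node uu (S = 147): V_uu = 1/1.04·[0.4000·145.8000 + 0.6000·57.6000] = 89.3077
Node ud (S = 84): V_ud = 1/1.04·[0.4000·57.6000 + 0.6000·7.2000] = 26.3077
Node dd (S = 48): V_dd = 1/1.04·[0.4000·7.2000 + 0.6000·0.0000] = 2.7692
Node u (S = 105): V_u = 1/1.04·[0.4000·89.3077 + 0.6000·26.3077] = 49.5266
Node d (S = 60): V_d = 1/1.04·[0.4000·26.3077 + 0.6000·2.7692] = 11.7160
Node 0 (S = 75): V_0 = 1/1.04·[0.4000·49.5266 + 0.6000·11.7160] = 25.8079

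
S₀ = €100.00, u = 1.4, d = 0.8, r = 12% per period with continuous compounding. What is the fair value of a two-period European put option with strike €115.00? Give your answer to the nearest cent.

€9.45

Risk-neutral probability p = (e^0.12 − 0.8)/(1.4 − 0.8) = 0.3275/0.6000 = 0.5458
Terminal stock prices: S_uu = 196, S_ud = 112, S_dd = 64
Terminal payoffs (K − S): max(-81, 0) = 0, max(3, 0) = 3, max(51, 0) = 51
Node u (S = 140): V_u = e^(−0.12)·[0.5458·0.0000 + 0.4542·3.0000] = 1.2084
Node d (S = 80): V_d = e^(−0.12)·[0.5458·3.0000 + 0.4542·51.0000] = 21.9959
Node 0 (S = 100): V_0 = e^(−0.12)·[0.5458·1.2084 + 0.4542·21.9959] = 9.4453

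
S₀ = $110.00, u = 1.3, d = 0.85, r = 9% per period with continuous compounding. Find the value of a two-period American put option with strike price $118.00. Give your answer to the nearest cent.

Risk-neutral probability p = (e^0.09 − 0.85)/(1.3 − 0.85) = 0.2442/0.4500 = 0.5426
Terminal stock prices: S_uu = 185.9, S_ud = 121.5, S_dd = 79.47
Terminal payoffs (K − S): max(-67.9, 0) = 0, max(-3.55, 0) = 0, max(38.53, 0) = 38.53
Node u (S = 143): continuation = e^(−0.09)·[0.5426·0.0000 + 0.4574·0.0000] = 0.0000; exercise value = 0.0000 ≤ continuation, so V_u = 0.0000
Node d (S = 93.5): continuation = e^(−0.09)·[0.5426·0.0000 + 0.4574·38.5250] = 16.1044; exercise value = 24.5000 > continuation, so V_d = 24.5000 (exercise)
Node 0 (S = 110): continuation = e^(−0.09)·[0.5426·0.0000 + 0.4574·24.5000] = 10.2416; exercise value = 8.0000 ≤ continuation, so V_0 = 10.2416

$10.24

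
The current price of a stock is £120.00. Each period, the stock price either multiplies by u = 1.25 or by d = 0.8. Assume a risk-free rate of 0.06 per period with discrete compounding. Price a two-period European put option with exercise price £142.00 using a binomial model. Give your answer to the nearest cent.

Risk-neutral probability p = (1 + 0.06 − 0.8)/(1.25 − 0.8) = 0.2600/0.4500 = 0.5778
Terminal stock prices: S_uu = 187.5, S_ud = 120, S_dd = 76.8
Terminal payoffs (K − S): max(-45.5, 0) = 0, max(22, 0) = 22, max(65.2, 0) = 65.2
Node u (S = 150): V_u = 1/1.06·[0.5778·0.0000 + 0.4222·22.0000] = 8.7631
Node d (S = 96): V_d = 1/1.06·[0.5778·22.0000 + 0.4222·65.2000] = 37.9623
Node 0 (S = 120): V_0 = 1/1.06·[0.5778·8.7631 + 0.4222·37.9623] = 19.8978

£19.90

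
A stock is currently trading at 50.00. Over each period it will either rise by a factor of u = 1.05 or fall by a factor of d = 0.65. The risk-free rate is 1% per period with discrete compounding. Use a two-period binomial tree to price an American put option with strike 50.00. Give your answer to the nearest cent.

Risk-neutral probability p = (1 + 0.01 − 0.65)/(1.05 − 0.65) = 0.3600/0.4000 = 0.9000
Terminal stock prices: S_uu = 55.12, S_ud = 34.12, S_dd = 21.13
Terminal payoffs (K − S): max(-5.125, 0) = 0, max(15.88, 0) = 15.88, max(28.87, 0) = 28.87
Node u (S = 52.5): continuation = 1/1.01·[0.9000·0.0000 + 0.1000·15.8750] = 1.5718; exercise value = 0.0000 ≤ continuation, so V_u = 1.5718
Node d (S = 32.5): continuation = 1/1.01·[0.9000·15.8750 + 0.1000·28.8750] = 17.0050; exercise value = 17.5000 > continuation, so V_d = 17.5000 (exercise)
Node 0 (S = 50): continuation = 1/1.01·[0.9000·1.5718 + 0.1000·17.5000] = 3.1333; exercise value = 0.0000 ≤ continuation, so V_0 = 3.1333

3.13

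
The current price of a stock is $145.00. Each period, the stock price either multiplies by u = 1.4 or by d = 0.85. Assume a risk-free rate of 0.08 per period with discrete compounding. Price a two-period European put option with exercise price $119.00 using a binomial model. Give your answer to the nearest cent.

Risk-neutral probability p = (1 + 0.08 − 0.85)/(1.4 − 0.85) = 0.2300/0.5500 = 0.4182
Terminal stock prices: S_uu = 284.2, S_ud = 172.5, S_dd = 104.8
Terminal payoffs (K − S): max(-165.2, 0) = 0, max(-53.55, 0) = 0, max(14.24, 0) = 14.24
Node u (S = 203): V_u = 1/1.08·[0.4182·0.0000 + 0.5818·0.0000] = 0.0000
Node d (S = 123.2): V_d = 1/1.08·[0.4182·0.0000 + 0.5818·14.2375] = 7.6700
Node 0 (S = 145): V_0 = 1/1.08·[0.4182·0.0000 + 0.5818·7.6700] = 4.1320

$4.13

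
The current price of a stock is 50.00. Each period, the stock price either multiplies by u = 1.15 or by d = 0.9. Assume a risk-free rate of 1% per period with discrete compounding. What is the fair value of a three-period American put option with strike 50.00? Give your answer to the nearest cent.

3.84

Risk-neutral probability p = (1 + 0.01 − 0.9)/(1.15 − 0.9) = 0.1100/0.2500 = 0.4400
Terminal stock prices: S_uuu = 76.04, S_uud = 59.51, S_udd = 46.57, S_ddd = 36.45
Terminal payoffs (K − S): max(-26.04, 0) = 0, max(-9.512, 0) = 0, max(3.425, 0) = 3.425, max(13.55, 0) = 13.55
Node uu (S = 66.12): continuation = 1/1.01·[0.4400·0.0000 + 0.5600·0.0000] = 0.0000; exercise value = 0.0000 ≤ continuation, so V_uu = 0.0000
Node ud (S = 51.75): continuation = 1/1.01·[0.4400·0.0000 + 0.5600·3.4250] = 1.8990; exercise value = 0.0000 ≤ continuation, so V_ud = 1.8990
Node dd (S = 40.5): continuation = 1/1.01·[0.4400·3.4250 + 0.5600·13.5500] = 9.0050; exercise value = 9.5000 > continuation, so V_dd = 9.5000 (exercise)
Node u (S = 57.5): continuation = 1/1.01·[0.4400·0.0000 + 0.5600·1.8990] = 1.0529; exercise value = 0.0000 ≤ continuation, so V_u = 1.0529
Node d (S = 45): continuation = 1/1.01·[0.4400·1.8990 + 0.5600·9.5000] = 6.0946; exercise value = 5.0000 ≤ continuation, so V_d = 6.0946
Node 0 (S = 50): continuation = 1/1.01·[0.4400·1.0529 + 0.5600·6.0946] = 3.8379; exercise value = 0.0000 ≤ continuation, so V_0 = 3.8379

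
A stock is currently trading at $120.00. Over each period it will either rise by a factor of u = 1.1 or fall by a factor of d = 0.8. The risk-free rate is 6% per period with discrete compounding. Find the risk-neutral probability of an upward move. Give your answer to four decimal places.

p = 0.8667

Risk-neutral probability p = (1 + 0.06 − 0.8)/(1.1 − 0.8) = 0.2600/0.3000 = 0.8667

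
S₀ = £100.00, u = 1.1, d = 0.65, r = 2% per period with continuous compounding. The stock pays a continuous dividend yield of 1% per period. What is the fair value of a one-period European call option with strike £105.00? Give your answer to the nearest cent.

Per-period risk-free factor R = e^0.02 = 1.0202; dividend-adjusted growth = e^(0.02−0.01) = 1.0101.
Risk-neutral probability p = (1.0101 − 0.65)/(1.1 − 0.65) = 0.3601/0.4500 = 0.8001
Terminal stock prices: S_u = 110, S_d = 65
Terminal payoffs (S − K): max(5, 0) = 5, max(-40, 0) = 0
Node 0 (S = 100): V_0 = e^(−0.02)·[0.8001·5.0000 + 0.1999·0.0000] = 3.9213

£3.92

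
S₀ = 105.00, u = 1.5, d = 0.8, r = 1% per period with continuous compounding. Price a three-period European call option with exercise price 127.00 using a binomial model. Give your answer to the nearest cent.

Risk-neutral probability p = (e^0.01 − 0.8)/(1.5 − 0.8) = 0.2101/0.7000 = 0.3001
Terminal stock prices: S_uuu = 354.4, S_uud = 189, S_udd = 100.8, S_ddd = 53.76
Terminal payoffs (S − K): max(227.4, 0) = 227.4, max(62, 0) = 62, max(-26.2, 0) = 0, max(-73.24, 0) = 0
Node uu (S = 236.2): V_uu = e^(−0.01)·[0.3001·227.3750 + 0.6999·62.0000] = 110.5137
Node ud (S = 126): V_ud = e^(−0.01)·[0.3001·62.0000 + 0.6999·0.0000] = 18.4193
Node dd (S = 67.2): V_dd = e^(−0.01)·[0.3001·0.0000 + 0.6999·0.0000] = 0.0000
Node u (S = 157.5): V_u = e^(−0.01)·[0.3001·110.5137 + 0.6999·18.4193] = 45.5960
Node d (S = 84): V_d = e^(−0.01)·[0.3001·18.4193 + 0.6999·0.0000] = 5.4721
Node 0 (S = 105): V_0 = e^(−0.01)·[0.3001·45.5960 + 0.6999·5.4721] = 17.3379

17.34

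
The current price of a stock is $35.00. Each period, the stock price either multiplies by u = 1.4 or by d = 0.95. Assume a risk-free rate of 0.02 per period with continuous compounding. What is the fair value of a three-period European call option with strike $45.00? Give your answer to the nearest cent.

Risk-neutral probability p = (e^0.02 − 0.95)/(1.4 − 0.95) = 0.0702/0.4500 = 0.1560
Terminal stock prices: S_uuu = 96.04, S_uud = 65.17, S_udd = 44.22, S_ddd = 30.01
Terminal payoffs (S − K): max(51.04, 0) = 51.04, max(20.17, 0) = 20.17, max(-0.7775, 0) = 0, max(-14.99, 0) = 0
Node uu (S = 68.6): V_uu = e^(−0.02)·[0.1560·51.0400 + 0.8440·20.1700] = 24.4911
Node ud (S = 46.55): V_ud = e^(−0.02)·[0.1560·20.1700 + 0.8440·0.0000] = 3.0843
Node dd (S = 31.59): V_dd = e^(−0.02)·[0.1560·0.0000 + 0.8440·0.0000] = 0.0000
Node u (S = 49): V_u = e^(−0.02)·[0.1560·24.4911 + 0.8440·3.0843] = 6.2966
Node d (S = 33.25): V_d = e^(−0.02)·[0.1560·3.0843 + 0.8440·0.0000] = 0.4716
Node 0 (S = 35): V_0 = e^(−0.02)·[0.1560·6.2966 + 0.8440·0.4716] = 1.3530

$1.35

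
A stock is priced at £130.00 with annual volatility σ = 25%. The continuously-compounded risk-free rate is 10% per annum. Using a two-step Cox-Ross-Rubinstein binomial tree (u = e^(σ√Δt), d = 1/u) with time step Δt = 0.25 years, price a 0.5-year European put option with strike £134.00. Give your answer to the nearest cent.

CRR parameters: u = e^(σ√Δt) = e^(0.25·√0.25) = 1.1331, d = 1/u = 0.8825
Per-period rate: rΔt = 0.1·0.25 = 0.025, so R = e^0.025 = 1.0253
Risk-neutral probability p = (e^0.025 − 0.8825)/(1.1331 − 0.8825) = 0.1428/0.2507 = 0.5698
Terminal stock prices: S_uu = 166.9, S_ud = 130, S_dd = 101.2
Terminal payoffs (K − S): max(-32.92, 0) = 0, max(4, 0) = 4, max(32.76, 0) = 32.76
Node u (S = 147.3): V_u = e^(−0.025)·[0.5698·0.0000 + 0.4302·4.0000] = 1.6784
Node d (S = 114.7): V_d = e^(−0.025)·[0.5698·4.0000 + 0.4302·32.7559] = 15.9669
Node 0 (S = 130): V_0 = e^(−0.025)·[0.5698·1.6784 + 0.4302·15.9669] = 7.6323

£7.63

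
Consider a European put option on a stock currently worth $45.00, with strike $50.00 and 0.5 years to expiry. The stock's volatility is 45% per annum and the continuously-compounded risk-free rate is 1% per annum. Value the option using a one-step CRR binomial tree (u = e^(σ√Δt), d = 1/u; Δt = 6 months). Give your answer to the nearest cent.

CRR parameters: u = e^(σ√Δt) = e^(0.45·√0.5) = 1.3746, d = 1/u = 0.7275
Per-period rate: rΔt = 0.01·0.5 = 0.005, so R = e^0.005 = 1.0050
Risk-neutral probability p = (e^0.005 − 0.7275)/(1.3746 − 0.7275) = 0.2776/0.6472 = 0.4289
Terminal stock prices: S_u = 61.86, S_d = 32.74
Terminal payoffs (K − S): max(-11.86, 0) = 0, max(17.26, 0) = 17.26
Node 0 (S = 45): V_0 = e^(−0.005)·[0.4289·0.0000 + 0.5711·17.2644] = 9.8112

$9.81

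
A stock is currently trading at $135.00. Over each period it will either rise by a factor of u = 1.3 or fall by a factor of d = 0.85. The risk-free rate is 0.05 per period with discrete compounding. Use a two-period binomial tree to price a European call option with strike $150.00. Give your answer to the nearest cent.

Risk-neutral probability p = (1 + 0.05 − 0.85)/(1.3 − 0.85) = 0.2000/0.4500 = 0.4444
Terminal stock prices: S_uu = 228.2, S_ud = 149.2, S_dd = 97.54
Terminal payoffs (S − K): max(78.15, 0) = 78.15, max(-0.825, 0) = 0, max(-52.46, 0) = 0
Node u (S = 175.5): V_u = 1/1.05·[0.4444·78.1500 + 0.5556·0.0000] = 33.0794
Node d (S = 114.8): V_d = 1/1.05·[0.4444·0.0000 + 0.5556·0.0000] = 0.0000
Node 0 (S = 135): V_0 = 1/1.05·[0.4444·33.0794 + 0.5556·0.0000] = 14.0018

$14.00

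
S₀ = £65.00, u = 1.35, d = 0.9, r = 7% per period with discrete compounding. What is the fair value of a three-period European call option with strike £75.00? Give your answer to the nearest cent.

£10.61

Risk-neutral probability p = (1 + 0.07 − 0.9)/(1.35 − 0.9) = 0.1700/0.4500 = 0.3778
Terminal stock prices: S_uuu = 159.9, S_uud = 106.6, S_udd = 71.08, S_ddd = 47.39
Terminal payoffs (S − K): max(84.92, 0) = 84.92, max(31.62, 0) = 31.62, max(-3.922, 0) = 0, max(-27.61, 0) = 0
Node uu (S = 118.5): V_uu = 1/1.07·[0.3778·84.9244 + 0.6222·31.6163] = 48.3690
Node ud (S = 78.98): V_ud = 1/1.07·[0.3778·31.6163 + 0.6222·0.0000] = 11.1625
Node dd (S = 52.65): V_dd = 1/1.07·[0.3778·0.0000 + 0.6222·0.0000] = 0.0000
Node u (S = 87.75): V_u = 1/1.07·[0.3778·48.3690 + 0.6222·11.1625] = 23.5685
Node d (S = 58.5): V_d = 1/1.07·[0.3778·11.1625 + 0.6222·0.0000] = 3.9411
Node 0 (S = 65): V_0 = 1/1.07·[0.3778·23.5685 + 0.6222·3.9411] = 10.6130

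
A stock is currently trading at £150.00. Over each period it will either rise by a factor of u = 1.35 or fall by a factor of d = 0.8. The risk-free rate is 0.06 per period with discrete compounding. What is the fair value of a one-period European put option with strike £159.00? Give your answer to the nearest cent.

Risk-neutral probability p = (1 + 0.06 − 0.8)/(1.35 − 0.8) = 0.2600/0.5500 = 0.4727
Terminal stock prices: S_u = 202.5, S_d = 120
Terminal payoffs (K − S): max(-43.5, 0) = 0, max(39, 0) = 39
Node 0 (S = 150): V_0 = 1/1.06·[0.4727·0.0000 + 0.5273·39.0000] = 19.3997

£19.40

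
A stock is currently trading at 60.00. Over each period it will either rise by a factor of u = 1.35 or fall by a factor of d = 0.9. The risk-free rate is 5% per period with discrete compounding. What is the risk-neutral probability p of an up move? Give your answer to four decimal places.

p = 0.3333

Risk-neutral probability p = (1 + 0.05 − 0.9)/(1.35 − 0.9) = 0.1500/0.4500 = 0.3333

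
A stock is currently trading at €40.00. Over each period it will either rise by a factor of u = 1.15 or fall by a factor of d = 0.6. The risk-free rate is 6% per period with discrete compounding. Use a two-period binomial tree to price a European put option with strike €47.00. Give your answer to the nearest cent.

Risk-neutral probability p = (1 + 0.06 − 0.6)/(1.15 − 0.6) = 0.4600/0.5500 = 0.8364
Terminal stock prices: S_uu = 52.9, S_ud = 27.6, S_dd = 14.4
Terminal payoffs (K − S): max(-5.9, 0) = 0, max(19.4, 0) = 19.4, max(32.6, 0) = 32.6
Node u (S = 46): V_u = 1/1.06·[0.8364·0.0000 + 0.1636·19.4000] = 2.9949
Node d (S = 24): V_d = 1/1.06·[0.8364·19.4000 + 0.1636·32.6000] = 20.3396
Node 0 (S = 40): V_0 = 1/1.06·[0.8364·2.9949 + 0.1636·20.3396] = 5.5029

€5.50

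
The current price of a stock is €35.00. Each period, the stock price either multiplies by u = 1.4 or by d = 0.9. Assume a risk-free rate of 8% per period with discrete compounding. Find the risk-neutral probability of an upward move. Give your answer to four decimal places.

Risk-neutral probability p = (1 + 0.08 − 0.9)/(1.4 − 0.9) = 0.1800/0.5000 = 0.3600

p = 0.3600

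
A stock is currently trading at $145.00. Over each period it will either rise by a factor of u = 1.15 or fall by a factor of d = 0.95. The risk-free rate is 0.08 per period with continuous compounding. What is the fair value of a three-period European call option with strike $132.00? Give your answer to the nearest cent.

$41.39

Risk-neutral probability p = (e^0.08 − 0.95)/(1.15 − 0.95) = 0.1333/0.2000 = 0.6664
Terminal stock prices: S_uuu = 220.5, S_uud = 182.2, S_udd = 150.5, S_ddd = 124.3
Terminal payoffs (S − K): max(88.53, 0) = 88.53, max(50.17, 0) = 50.17, max(18.49, 0) = 18.49, max(-7.681, 0) = 0
Node uu (S = 191.8): V_uu = e^(−0.08)·[0.6664·88.5269 + 0.3336·50.1744] = 69.9111
Node ud (S = 158.4): V_ud = e^(−0.08)·[0.6664·50.1744 + 0.3336·18.4919] = 36.5611
Node dd (S = 130.9): V_dd = e^(−0.08)·[0.6664·18.4919 + 0.3336·0.0000] = 11.3762
Node u (S = 166.8): V_u = e^(−0.08)·[0.6664·69.9111 + 0.3336·36.5611] = 54.2670
Node d (S = 137.8): V_d = e^(−0.08)·[0.6664·36.5611 + 0.3336·11.3762] = 25.9953
Node 0 (S = 145): V_0 = e^(−0.08)·[0.6664·54.2670 + 0.3336·25.9953] = 41.3894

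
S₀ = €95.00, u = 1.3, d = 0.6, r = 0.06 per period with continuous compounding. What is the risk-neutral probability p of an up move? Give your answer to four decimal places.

p = 0.6598

Risk-neutral probability p = (e^0.06 − 0.6)/(1.3 − 0.6) = 0.4618/0.7000 = 0.6598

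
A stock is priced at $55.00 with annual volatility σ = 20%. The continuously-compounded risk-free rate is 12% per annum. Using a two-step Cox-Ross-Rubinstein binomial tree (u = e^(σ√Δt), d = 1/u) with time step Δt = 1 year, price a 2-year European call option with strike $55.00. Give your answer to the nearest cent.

$12.51

CRR parameters: u = e^(σ√Δt) = e^(0.2·√1) = 1.2214, d = 1/u = 0.8187
Per-period rate: rΔt = 0.12·1 = 0.12, so R = e^0.12 = 1.1275
Risk-neutral probability p = (e^0.12 − 0.8187)/(1.2214 − 0.8187) = 0.3088/0.4027 = 0.7668
Terminal stock prices: S_uu = 82.05, S_ud = 55, S_dd = 36.87
Terminal payoffs (S − K): max(27.05, 0) = 27.05, max(0, 0) = 0, max(-18.13, 0) = 0
Node u (S = 67.18): V_u = e^(−0.12)·[0.7668·27.0504 + 0.2332·0.0000] = 18.3965
Node d (S = 45.03): V_d = e^(−0.12)·[0.7668·0.0000 + 0.2332·0.0000] = 0.0000
Node 0 (S = 55): V_0 = e^(−0.12)·[0.7668·18.3965 + 0.2332·0.0000] = 12.5112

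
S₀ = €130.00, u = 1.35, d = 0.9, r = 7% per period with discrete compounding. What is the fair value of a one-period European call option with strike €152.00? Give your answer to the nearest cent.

€8.30

Risk-neutral probability p = (1 + 0.07 − 0.9)/(1.35 − 0.9) = 0.1700/0.4500 = 0.3778
Terminal stock prices: S_u = 175.5, S_d = 117
Terminal payoffs (S − K): max(23.5, 0) = 23.5, max(-35, 0) = 0
Node 0 (S = 130): V_0 = 1/1.07·[0.3778·23.5000 + 0.6222·0.0000] = 8.2970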